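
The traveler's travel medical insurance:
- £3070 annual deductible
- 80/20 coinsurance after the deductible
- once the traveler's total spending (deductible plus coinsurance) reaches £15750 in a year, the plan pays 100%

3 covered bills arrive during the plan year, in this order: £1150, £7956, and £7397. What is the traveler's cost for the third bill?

£1479.40

Claim 1 (£1150): all of it applies to the deductible. Cost to traveler: £1150. OOP to date £1150.
Claim 2 (£7956): £1920 to deductible, leaving £6036; 20% of £6036 = £1207.20. Traveler pays £3127.20; OOP now £4277.20.
Claim 3 (£7397): deductible met; 20% of £7397 = £1479.40. Cost to traveler: £1479.40. OOP to date £5756.60.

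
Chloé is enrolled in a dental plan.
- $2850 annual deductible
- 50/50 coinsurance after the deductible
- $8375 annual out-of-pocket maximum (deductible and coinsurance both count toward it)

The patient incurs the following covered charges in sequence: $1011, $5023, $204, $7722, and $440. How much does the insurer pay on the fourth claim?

Bill 1, $1011: entire amount goes to the deductible. Cost to patient: $1011. OOP to date $1011. Insurer: $1011 − $1011 = $0.
Bill 2, $5023: $1839 to deductible, leaving $3184; 50% of $3184 = $1592. Cost to patient: $3431. OOP to date $4442. Insurer: $5023 − $3431 = $1592.
Bill 3, $204: deductible already satisfied, so patient's share is 50% × $204 = $102. Patient owes $102 (running OOP $4544). Insurer: $204 − $102 = $102.
Bill 4, $7722: deductible met; 50% of $7722 = $3861. That would push OOP to $8405, over the $8375 cap, so patient pays $8375 − $4544 = $3831. Insurer: $7722 − $3831 = $3891.

$3891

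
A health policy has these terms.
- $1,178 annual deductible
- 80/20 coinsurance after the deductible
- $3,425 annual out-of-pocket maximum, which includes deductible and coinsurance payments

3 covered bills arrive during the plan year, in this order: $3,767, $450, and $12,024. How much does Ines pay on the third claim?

Bill 1, $3,767: $1,178 to deductible, leaving $2,589; 20% of $2,589 = $517.80. Patient pays $1,695.80; OOP now $1,695.80.
Bill 2, $450: deductible already satisfied, so patient's share is 20% × $450 = $90. Cost to patient: $90. OOP to date $1,785.80.
Bill 3, $12,024: deductible met; 20% of $12,024 = $2,404.80. Adding that to $1,785.80 gives $4,190.60, past the $3,425 cap; patient pays only $3,425 − $1,785.80 = $1,639.20.

$1,639.20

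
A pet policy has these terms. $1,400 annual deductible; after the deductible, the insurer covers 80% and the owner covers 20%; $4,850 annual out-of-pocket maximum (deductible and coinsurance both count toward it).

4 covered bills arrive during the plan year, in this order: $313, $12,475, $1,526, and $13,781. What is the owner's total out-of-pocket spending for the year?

Claim 1 — $313: fully absorbed by the deductible. Cost to owner: $313. OOP to date $313.
Claim 2 — $12,475: deductible takes $1,087, $11,388 remains; 20% of $11,388 = $2,277.60. Owner owes $3,364.60 (running OOP $3,677.60).
Claim 3 — $1,526: deductible met; 20% of $1,526 = $305.20. Owner owes $305.20 (running OOP $3,982.80).
Claim 4 — $13,781: deductible met; 20% of $13,781 = $2,756.20. Adding that to $3,982.80 gives $6,739, past the $4,850 cap; owner pays only $4,850 − $3,982.80 = $867.20.
Total paid by the owner: $313 + $3,364.60 + $305.20 + $867.20 = $4,850.

$4,850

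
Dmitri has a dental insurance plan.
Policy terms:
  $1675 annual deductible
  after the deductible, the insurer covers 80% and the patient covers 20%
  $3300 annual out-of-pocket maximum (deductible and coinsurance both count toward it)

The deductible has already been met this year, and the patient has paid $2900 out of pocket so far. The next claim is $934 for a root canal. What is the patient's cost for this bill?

$186.80

The deductible is already satisfied, so the full bill goes to coinsurance.
Patient's 20% share of $934 is $186.80.
Cumulative spending $2900 + $186.80 = $3086.80 stays under the $3300 maximum.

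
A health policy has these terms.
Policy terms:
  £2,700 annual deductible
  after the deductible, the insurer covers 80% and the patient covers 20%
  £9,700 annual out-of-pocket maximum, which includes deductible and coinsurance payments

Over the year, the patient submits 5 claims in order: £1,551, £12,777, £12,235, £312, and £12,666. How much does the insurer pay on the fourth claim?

Claim 1 (£1,551): all of it applies to the deductible. Cost to patient: £1,551. OOP to date £1,551. Plan pays £1,551 − £1,551 = £0.
Claim 2 (£12,777): £1,149 finishes the deductible; £11,628 goes to coinsurance; 20% of £11,628 = £2,325.60. Patient owes £3,474.60 (running OOP £5,025.60). Plan pays £12,777 − £3,474.60 = £9,302.40.
Claim 3 (£12,235): 20% coinsurance on £12,235 = £2,447. Patient owes £2,447 (running OOP £7,472.60). Insurer: £12,235 − £2,447 = £9,788.
Claim 4 (£312): 20% coinsurance on £312 = £62.40. Patient owes £62.40 (running OOP £7,535). Plan pays £312 − £62.40 = £249.60.

£249.60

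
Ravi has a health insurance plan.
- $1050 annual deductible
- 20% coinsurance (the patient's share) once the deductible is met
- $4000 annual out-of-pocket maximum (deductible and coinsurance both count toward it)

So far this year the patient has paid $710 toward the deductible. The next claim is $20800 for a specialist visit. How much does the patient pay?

$3290

$710 of the $1050 deductible is already met, leaving $340.
After the $340 deductible portion, $20800 − $340 = $20460 is subject to coinsurance.
Coinsurance: $20460 × 20% = $4092.
Patient responsibility before any cap: $340 + $4092 = $4432.
Year-to-date out-of-pocket would reach $710 + $4432 = $5142, above the $4000 maximum, so the patient pays only $4000 − $710 = $3290.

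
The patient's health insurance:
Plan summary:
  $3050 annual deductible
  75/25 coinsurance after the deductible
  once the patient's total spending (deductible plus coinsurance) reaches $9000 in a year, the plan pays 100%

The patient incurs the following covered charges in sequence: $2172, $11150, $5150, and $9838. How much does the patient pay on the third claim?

$1287.50

Bill 1, $2172: fully absorbed by the deductible. Patient pays $2172; OOP now $2172.
Bill 2, $11150: $878 to deductible, leaving $10272; coinsurance $10272 × 25% = $2568. Cost to patient: $3446. OOP to date $5618.
Bill 3, $5150: 25% coinsurance on $5150 = $1287.50. Patient owes $1287.50 (running OOP $6905.50).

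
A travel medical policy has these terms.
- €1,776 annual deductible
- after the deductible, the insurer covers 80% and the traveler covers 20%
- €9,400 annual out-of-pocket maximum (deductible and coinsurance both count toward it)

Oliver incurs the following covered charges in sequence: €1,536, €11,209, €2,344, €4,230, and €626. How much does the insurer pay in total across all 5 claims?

Bill 1, €1,536: all of it applies to the deductible. Cost to traveler: €1,536. OOP to date €1,536. Plan pays €1,536 − €1,536 = €0.
Bill 2, €11,209: €240 finishes the deductible; €10,969 goes to coinsurance; coinsurance €10,969 × 20% = €2,193.80. Traveler pays €2,433.80; OOP now €3,969.80. Insurer: €11,209 − €2,433.80 = €8,775.20.
Bill 3, €2,344: deductible already satisfied, so traveler's share is 20% × €2,344 = €468.80. Traveler pays €468.80; OOP now €4,438.60. Insurer: €2,344 − €468.80 = €1,875.20.
Bill 4, €4,230: 20% coinsurance on €4,230 = €846. Traveler pays €846; OOP now €5,284.60. Insurer: €4,230 − €846 = €3,384.
Bill 5, €626: 20% coinsurance on €626 = €125.20. Traveler pays €125.20; OOP now €5,409.80. Plan pays €626 − €125.20 = €500.80.
Insurer total = bills − traveler's total = €19,945 − €5,409.80 = €14,535.20.

€14,535.20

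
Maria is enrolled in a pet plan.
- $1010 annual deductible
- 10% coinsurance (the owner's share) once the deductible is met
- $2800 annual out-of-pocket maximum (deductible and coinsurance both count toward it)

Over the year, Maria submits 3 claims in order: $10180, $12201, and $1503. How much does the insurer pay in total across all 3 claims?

$21084

Claim 1 — $10180: $1010 finishes the deductible; $9170 goes to coinsurance; coinsurance $9170 × 10% = $917. Cost to owner: $1927. OOP to date $1927. Insurer: $10180 − $1927 = $8253.
Claim 2 — $12201: deductible met; 10% of $12201 = $1220.10. OOP would hit $3147.10 > $2800, so the cap limits the owner to $2800 − $1927 = $873. Plan pays $12201 − $873 = $11328.
Claim 3 — $1503: deductible met; 10% of $1503 = $150.30. Adding that to $2800 gives $2950.30, past the $2800 cap; owner pays only $2800 − $2800 = $0. Insurer: $1503 − $0 = $1503.
Insurer total: $8253 + $11328 + $1503 = $21084.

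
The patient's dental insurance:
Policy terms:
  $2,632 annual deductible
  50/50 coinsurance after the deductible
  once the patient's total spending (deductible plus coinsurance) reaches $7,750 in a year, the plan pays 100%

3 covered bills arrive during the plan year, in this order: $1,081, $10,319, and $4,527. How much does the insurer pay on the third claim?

Bill 1, $1,081: all of it applies to the deductible. Patient owes $1,081 (running OOP $1,081). Insurer: $1,081 − $1,081 = $0.
Bill 2, $10,319: deductible takes $1,551, $8,768 remains; patient's 50% is $4,384. Cost to patient: $5,935. OOP to date $7,016. Plan pays $10,319 − $5,935 = $4,384.
Bill 3, $4,527: 50% coinsurance on $4,527 = $2,263.50. That would push OOP to $9,279.50, over the $7,750 cap, so patient pays $7,750 − $7,016 = $734. Plan pays $4,527 − $734 = $3,793.

$3,793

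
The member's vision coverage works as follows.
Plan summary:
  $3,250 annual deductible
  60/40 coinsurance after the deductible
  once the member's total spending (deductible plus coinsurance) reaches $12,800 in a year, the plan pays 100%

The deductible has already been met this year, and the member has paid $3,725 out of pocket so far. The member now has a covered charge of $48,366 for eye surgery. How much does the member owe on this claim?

With the deductible met, the entire $48,366 is subject to coinsurance.
Member's 40% share of $48,366 is $19,346.40.
Adding $19,346.40 to the $3,725 already spent would give $23,071.40, which exceeds the $12,800 cap; the member pays just $12,800 − $3,725 = $9,075.

$9,075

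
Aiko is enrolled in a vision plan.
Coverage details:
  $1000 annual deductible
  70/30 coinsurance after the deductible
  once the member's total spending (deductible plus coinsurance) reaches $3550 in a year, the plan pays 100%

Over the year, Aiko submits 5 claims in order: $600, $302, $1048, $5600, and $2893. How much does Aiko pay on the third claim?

$383

Claim 1 — $600: fully absorbed by the deductible. Member pays $600; OOP now $600.
Claim 2 — $302: fully absorbed by the deductible. Member pays $302; OOP now $902.
Claim 3 — $1048: $98 finishes the deductible; $950 goes to coinsurance; 30% of $950 = $285. Member pays $383; OOP now $1285.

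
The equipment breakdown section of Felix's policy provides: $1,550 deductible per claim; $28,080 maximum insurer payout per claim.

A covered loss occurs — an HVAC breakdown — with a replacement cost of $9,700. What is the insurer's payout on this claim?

After the deductible, $9,700 − $1,550 = $8,150 remains.
$8,150 ≤ $28,080, so the limit doesn't bind; insurer pays $8,150.

$8,150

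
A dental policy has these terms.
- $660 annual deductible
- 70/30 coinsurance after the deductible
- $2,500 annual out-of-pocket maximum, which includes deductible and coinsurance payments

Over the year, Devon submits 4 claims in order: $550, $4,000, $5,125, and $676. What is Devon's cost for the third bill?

Claim 1 — $550: fully absorbed by the deductible. Patient owes $550 (running OOP $550).
Claim 2 — $4,000: deductible takes $110, $3,890 remains; patient's 30% is $1,167. Patient pays $1,277; OOP now $1,827.
Claim 3 — $5,125: 30% coinsurance on $5,125 = $1,537.50. That would push OOP to $3,364.50, over the $2,500 cap, so patient pays $2,500 − $1,827 = $673.

$673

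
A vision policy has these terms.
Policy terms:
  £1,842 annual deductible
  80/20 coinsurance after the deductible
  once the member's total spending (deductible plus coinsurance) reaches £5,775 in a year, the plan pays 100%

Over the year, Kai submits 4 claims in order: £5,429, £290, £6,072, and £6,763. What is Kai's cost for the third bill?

Claim 1 — £5,429: deductible takes £1,842, £3,587 remains; coinsurance £3,587 × 20% = £717.40. Member owes £2,559.40 (running OOP £2,559.40).
Claim 2 — £290: deductible already satisfied, so member's share is 20% × £290 = £58. Member pays £58; OOP now £2,617.40.
Claim 3 — £6,072: 20% coinsurance on £6,072 = £1,214.40. Member owes £1,214.40 (running OOP £3,831.80).

£1,214.40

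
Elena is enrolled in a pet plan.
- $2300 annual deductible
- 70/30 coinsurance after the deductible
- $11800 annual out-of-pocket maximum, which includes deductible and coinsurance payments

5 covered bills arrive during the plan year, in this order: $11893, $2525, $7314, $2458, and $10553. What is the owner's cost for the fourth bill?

$737.40

Bill 1, $11893: $2300 to deductible, leaving $9593; coinsurance $9593 × 30% = $2877.90. Owner pays $5177.90; OOP now $5177.90.
Bill 2, $2525: deductible already satisfied, so owner's share is 30% × $2525 = $757.50. Cost to owner: $757.50. OOP to date $5935.40.
Bill 3, $7314: 30% coinsurance on $7314 = $2194.20. Owner pays $2194.20; OOP now $8129.60.
Bill 4, $2458: deductible met; 30% of $2458 = $737.40. Cost to owner: $737.40. OOP to date $8867.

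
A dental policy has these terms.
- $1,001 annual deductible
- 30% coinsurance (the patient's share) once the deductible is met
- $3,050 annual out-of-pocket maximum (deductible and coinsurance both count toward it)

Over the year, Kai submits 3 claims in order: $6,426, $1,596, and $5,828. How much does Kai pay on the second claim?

Bill 1, $6,426: deductible takes $1,001, $5,425 remains; coinsurance $5,425 × 30% = $1,627.50. Patient owes $2,628.50 (running OOP $2,628.50).
Bill 2, $1,596: deductible met; 30% of $1,596 = $478.80. OOP would hit $3,107.30 > $3,050, so the cap limits the patient to $3,050 − $2,628.50 = $421.50.

$421.50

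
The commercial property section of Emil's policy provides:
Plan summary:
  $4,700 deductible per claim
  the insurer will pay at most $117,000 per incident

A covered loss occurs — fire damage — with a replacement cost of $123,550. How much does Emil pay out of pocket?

Subtract the deductible: $123,550 − $4,700 = $118,850.
The $117,000 per-incident cap binds; insurer pays $117,000.
Out of pocket: $123,550 − $117,000 = $6,550.

$6,550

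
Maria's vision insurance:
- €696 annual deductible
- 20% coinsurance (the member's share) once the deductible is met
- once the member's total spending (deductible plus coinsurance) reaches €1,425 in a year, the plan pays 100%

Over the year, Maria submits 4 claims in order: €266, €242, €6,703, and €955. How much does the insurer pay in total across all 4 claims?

€6,741

#1 (€266): all of it applies to the deductible. Member owes €266 (running OOP €266). Plan pays €266 − €266 = €0.
#2 (€242): all of it applies to the deductible. Member pays €242; OOP now €508. Insurer: €242 − €242 = €0.
#3 (€6,703): deductible takes €188, €6,515 remains; member's 20% is €1,303. Together that's €188 + €1,303 = €1,491. Adding that to €508 gives €1,999, past the €1,425 cap; member pays only €1,425 − €508 = €917. Plan pays €6,703 − €917 = €5,786.
#4 (€955): 20% coinsurance on €955 = €191. Adding that to €1,425 gives €1,616, past the €1,425 cap; member pays only €1,425 − €1,425 = €0. Insurer: €955 − €0 = €955.
Insurer total: €0 + €0 + €5,786 + €955 = €6,741.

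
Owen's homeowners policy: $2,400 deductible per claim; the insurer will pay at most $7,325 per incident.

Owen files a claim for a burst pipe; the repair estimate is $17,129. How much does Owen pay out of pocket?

$9,804

After the deductible, $17,129 − $2,400 = $14,729 remains.
$14,729 exceeds the $7,325 limit, so the insurer pays the limit: $7,325.
The homeowner bears the rest of the original loss: $17,129 − $7,325 = $9,804.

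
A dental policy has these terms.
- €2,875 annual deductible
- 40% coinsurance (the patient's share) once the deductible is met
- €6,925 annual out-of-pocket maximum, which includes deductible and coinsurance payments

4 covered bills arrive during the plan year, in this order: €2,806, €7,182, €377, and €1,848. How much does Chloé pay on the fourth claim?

Bill 1, €2,806: entire amount goes to the deductible. Patient owes €2,806 (running OOP €2,806).
Bill 2, €7,182: €69 finishes the deductible; €7,113 goes to coinsurance; coinsurance €7,113 × 40% = €2,845.20. Cost to patient: €2,914.20. OOP to date €5,720.20.
Bill 3, €377: 40% coinsurance on €377 = €150.80. Patient pays €150.80; OOP now €5,871.
Bill 4, €1,848: 40% coinsurance on €1,848 = €739.20. Patient pays €739.20; OOP now €6,610.20.

€739.20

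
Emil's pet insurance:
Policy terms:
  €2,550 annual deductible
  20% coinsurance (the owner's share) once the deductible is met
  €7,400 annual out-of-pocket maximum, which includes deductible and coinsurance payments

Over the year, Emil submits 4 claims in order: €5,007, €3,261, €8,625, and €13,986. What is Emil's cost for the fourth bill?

Bill 1, €5,007: €2,550 to deductible, leaving €2,457; coinsurance €2,457 × 20% = €491.40. Owner pays €3,041.40; OOP now €3,041.40.
Bill 2, €3,261: deductible already satisfied, so owner's share is 20% × €3,261 = €652.20. Owner owes €652.20 (running OOP €3,693.60).
Bill 3, €8,625: 20% coinsurance on €8,625 = €1,725. Cost to owner: €1,725. OOP to date €5,418.60.
Bill 4, €13,986: 20% coinsurance on €13,986 = €2,797.20. That would push OOP to €8,215.80, over the €7,400 cap, so owner pays €7,400 − €5,418.60 = €1,981.40.

€1,981.40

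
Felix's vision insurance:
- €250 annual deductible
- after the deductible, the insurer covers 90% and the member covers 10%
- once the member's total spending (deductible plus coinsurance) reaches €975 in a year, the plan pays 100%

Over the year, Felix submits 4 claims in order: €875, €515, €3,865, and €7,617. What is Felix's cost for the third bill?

Claim 1 (€875): €250 to deductible, leaving €625; 10% of €625 = €62.50. Member owes €312.50 (running OOP €312.50).
Claim 2 (€515): deductible met; 10% of €515 = €51.50. Cost to member: €51.50. OOP to date €364.
Claim 3 (€3,865): 10% coinsurance on €3,865 = €386.50. Member pays €386.50; OOP now €750.50.

€386.50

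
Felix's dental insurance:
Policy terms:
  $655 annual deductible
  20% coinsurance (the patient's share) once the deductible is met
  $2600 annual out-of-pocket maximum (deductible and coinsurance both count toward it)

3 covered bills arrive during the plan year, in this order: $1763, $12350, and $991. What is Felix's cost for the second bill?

$1723.40

Claim 1 ($1763): deductible takes $655, $1108 remains; coinsurance $1108 × 20% = $221.60. Patient pays $876.60; OOP now $876.60.
Claim 2 ($12350): deductible already satisfied, so patient's share is 20% × $12350 = $2470. OOP would hit $3346.60 > $2600, so the cap limits the patient to $2600 − $876.60 = $1723.40.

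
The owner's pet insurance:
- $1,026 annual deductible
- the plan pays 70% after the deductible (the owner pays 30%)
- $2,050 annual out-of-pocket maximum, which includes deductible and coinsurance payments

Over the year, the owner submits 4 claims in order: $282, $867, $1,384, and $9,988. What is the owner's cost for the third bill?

$415.20

Bill 1, $282: fully absorbed by the deductible. Owner owes $282 (running OOP $282).
Bill 2, $867: $744 to deductible, leaving $123; coinsurance $123 × 30% = $36.90. Owner owes $780.90 (running OOP $1,062.90).
Bill 3, $1,384: 30% coinsurance on $1,384 = $415.20. Cost to owner: $415.20. OOP to date $1,478.10.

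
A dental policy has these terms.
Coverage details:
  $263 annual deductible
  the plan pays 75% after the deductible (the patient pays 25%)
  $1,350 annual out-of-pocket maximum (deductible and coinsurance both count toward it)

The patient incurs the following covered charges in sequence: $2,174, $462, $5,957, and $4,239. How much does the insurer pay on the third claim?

$5,463.25

Claim 1 — $2,174: $263 finishes the deductible; $1,911 goes to coinsurance; 25% of $1,911 = $477.75. Patient owes $740.75 (running OOP $740.75). Plan pays $2,174 − $740.75 = $1,433.25.
Claim 2 — $462: 25% coinsurance on $462 = $115.50. Patient pays $115.50; OOP now $856.25. Plan pays $462 − $115.50 = $346.50.
Claim 3 — $5,957: deductible already satisfied, so patient's share is 25% × $5,957 = $1,489.25. That would push OOP to $2,345.50, over the $1,350 cap, so patient pays $1,350 − $856.25 = $493.75. Insurer: $5,957 − $493.75 = $5,463.25.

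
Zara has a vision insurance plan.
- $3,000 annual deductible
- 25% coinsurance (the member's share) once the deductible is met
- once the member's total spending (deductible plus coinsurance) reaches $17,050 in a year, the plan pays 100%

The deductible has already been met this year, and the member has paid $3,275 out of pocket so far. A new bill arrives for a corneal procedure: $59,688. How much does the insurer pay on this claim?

$45,913

The deductible is already satisfied, so the full bill goes to coinsurance.
Coinsurance: $59,688 × 25% = $14,922.
That would bring total out-of-pocket to $18,197, past the $17,050 cap. The member is capped at $17,050 − $3,275 = $13,775 on this claim.
Insurer pays the balance: $59,688 − $13,775 = $45,913.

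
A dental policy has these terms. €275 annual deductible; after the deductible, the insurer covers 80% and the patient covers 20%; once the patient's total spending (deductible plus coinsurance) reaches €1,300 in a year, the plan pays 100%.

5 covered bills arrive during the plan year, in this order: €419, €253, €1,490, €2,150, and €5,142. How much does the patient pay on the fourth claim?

Claim 1 (€419): deductible takes €275, €144 remains; patient's 20% is €28.80. Cost to patient: €303.80. OOP to date €303.80.
Claim 2 (€253): 20% coinsurance on €253 = €50.60. Patient owes €50.60 (running OOP €354.40).
Claim 3 (€1,490): 20% coinsurance on €1,490 = €298. Patient pays €298; OOP now €652.40.
Claim 4 (€2,150): deductible met; 20% of €2,150 = €430. Patient pays €430; OOP now €1,082.40.

€430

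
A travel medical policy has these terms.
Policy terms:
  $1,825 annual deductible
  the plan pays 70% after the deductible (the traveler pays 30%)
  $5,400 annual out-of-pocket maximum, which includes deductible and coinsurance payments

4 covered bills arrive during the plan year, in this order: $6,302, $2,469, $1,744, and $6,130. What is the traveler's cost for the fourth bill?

$968

Bill 1, $6,302: $1,825 finishes the deductible; $4,477 goes to coinsurance; 30% of $4,477 = $1,343.10. Traveler pays $3,168.10; OOP now $3,168.10.
Bill 2, $2,469: deductible met; 30% of $2,469 = $740.70. Cost to traveler: $740.70. OOP to date $3,908.80.
Bill 3, $1,744: deductible already satisfied, so traveler's share is 30% × $1,744 = $523.20. Traveler pays $523.20; OOP now $4,432.
Bill 4, $6,130: deductible met; 30% of $6,130 = $1,839. That would push OOP to $6,271, over the $5,400 cap, so traveler pays $5,400 − $4,432 = $968.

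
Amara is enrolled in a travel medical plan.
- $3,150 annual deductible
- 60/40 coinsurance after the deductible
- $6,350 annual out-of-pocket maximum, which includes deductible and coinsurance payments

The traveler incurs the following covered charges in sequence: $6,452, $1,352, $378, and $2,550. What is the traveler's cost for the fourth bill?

$1,020

#1 ($6,452): $3,150 to deductible, leaving $3,302; 40% of $3,302 = $1,320.80. Traveler owes $4,470.80 (running OOP $4,470.80).
#2 ($1,352): 40% coinsurance on $1,352 = $540.80. Cost to traveler: $540.80. OOP to date $5,011.60.
#3 ($378): deductible already satisfied, so traveler's share is 40% × $378 = $151.20. Traveler pays $151.20; OOP now $5,162.80.
#4 ($2,550): deductible already satisfied, so traveler's share is 40% × $2,550 = $1,020. Traveler pays $1,020; OOP now $6,182.80.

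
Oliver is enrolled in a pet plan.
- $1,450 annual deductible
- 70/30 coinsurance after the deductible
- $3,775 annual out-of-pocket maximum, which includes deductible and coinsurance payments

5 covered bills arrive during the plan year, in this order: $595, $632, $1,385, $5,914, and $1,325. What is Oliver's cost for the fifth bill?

$202.20

#1 ($595): entire amount goes to the deductible. Owner pays $595; OOP now $595.
#2 ($632): fully absorbed by the deductible. Owner pays $632; OOP now $1,227.
#3 ($1,385): $223 to deductible, leaving $1,162; coinsurance $1,162 × 30% = $348.60. Cost to owner: $571.60. OOP to date $1,798.60.
#4 ($5,914): deductible already satisfied, so owner's share is 30% × $5,914 = $1,774.20. Owner owes $1,774.20 (running OOP $3,572.80).
#5 ($1,325): deductible already satisfied, so owner's share is 30% × $1,325 = $397.50. Adding that to $3,572.80 gives $3,970.30, past the $3,775 cap; owner pays only $3,775 − $3,572.80 = $202.20.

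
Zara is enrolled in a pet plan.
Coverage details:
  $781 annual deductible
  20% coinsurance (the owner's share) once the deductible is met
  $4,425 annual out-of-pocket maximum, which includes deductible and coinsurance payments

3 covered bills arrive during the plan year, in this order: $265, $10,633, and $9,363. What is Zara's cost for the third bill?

Bill 1, $265: fully absorbed by the deductible. Owner owes $265 (running OOP $265).
Bill 2, $10,633: $516 to deductible, leaving $10,117; 20% of $10,117 = $2,023.40. Owner owes $2,539.40 (running OOP $2,804.40).
Bill 3, $9,363: 20% coinsurance on $9,363 = $1,872.60. Adding that to $2,804.40 gives $4,677, past the $4,425 cap; owner pays only $4,425 − $2,804.40 = $1,620.60.

$1,620.60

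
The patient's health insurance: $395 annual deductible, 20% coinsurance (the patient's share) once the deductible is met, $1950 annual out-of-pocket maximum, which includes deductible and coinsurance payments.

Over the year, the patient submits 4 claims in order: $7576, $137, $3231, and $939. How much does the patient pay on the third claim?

Bill 1, $7576: $395 finishes the deductible; $7181 goes to coinsurance; 20% of $7181 = $1436.20. Patient pays $1831.20; OOP now $1831.20.
Bill 2, $137: 20% coinsurance on $137 = $27.40. Cost to patient: $27.40. OOP to date $1858.60.
Bill 3, $3231: deductible already satisfied, so patient's share is 20% × $3231 = $646.20. Adding that to $1858.60 gives $2504.80, past the $1950 cap; patient pays only $1950 − $1858.60 = $91.40.

$91.40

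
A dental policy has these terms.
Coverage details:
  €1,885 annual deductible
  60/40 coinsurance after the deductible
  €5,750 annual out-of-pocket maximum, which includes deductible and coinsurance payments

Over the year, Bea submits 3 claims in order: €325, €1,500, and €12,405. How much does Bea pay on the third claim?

€3,925

Bill 1, €325: entire amount goes to the deductible. Patient owes €325 (running OOP €325).
Bill 2, €1,500: entire amount goes to the deductible. Cost to patient: €1,500. OOP to date €1,825.
Bill 3, €12,405: deductible takes €60, €12,345 remains; coinsurance €12,345 × 40% = €4,938. Together that's €60 + €4,938 = €4,998. OOP would hit €6,823 > €5,750, so the cap limits the patient to €5,750 − €1,825 = €3,925.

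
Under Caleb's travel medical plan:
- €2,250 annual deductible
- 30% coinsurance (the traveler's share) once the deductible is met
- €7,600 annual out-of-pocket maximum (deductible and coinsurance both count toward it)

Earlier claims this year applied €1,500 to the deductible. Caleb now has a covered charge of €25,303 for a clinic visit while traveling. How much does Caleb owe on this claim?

€1,500 of the €2,250 deductible is already met, leaving €750.
After the €750 deductible portion, €25,303 − €750 = €24,553 is subject to coinsurance.
Coinsurance: €24,553 × 30% = €7,365.90.
That puts the traveler's cost at €750 + €7,365.90 = €8,115.90 before any cap.
Year-to-date out-of-pocket would reach €1,500 + €8,115.90 = €9,615.90, above the €7,600 maximum, so the traveler pays only €7,600 − €1,500 = €6,100.

€6,100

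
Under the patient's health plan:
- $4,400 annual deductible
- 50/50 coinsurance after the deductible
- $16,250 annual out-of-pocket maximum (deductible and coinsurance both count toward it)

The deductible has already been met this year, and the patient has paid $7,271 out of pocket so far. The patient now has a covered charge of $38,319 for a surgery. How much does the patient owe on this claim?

The deductible is already satisfied, so the full bill goes to coinsurance.
Coinsurance: $38,319 × 50% = $19,159.50.
That would bring total out-of-pocket to $26,430.50, past the $16,250 cap. The patient is capped at $16,250 − $7,271 = $8,979 on this claim.

$8,979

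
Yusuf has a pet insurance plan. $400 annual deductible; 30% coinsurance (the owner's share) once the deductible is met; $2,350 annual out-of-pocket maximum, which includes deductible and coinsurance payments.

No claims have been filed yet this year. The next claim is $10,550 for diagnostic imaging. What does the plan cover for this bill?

$8,200

The full $400 deductible is still open; $400 of this bill applies to it.
The remaining $10,150 (= $10,550 − $400) moves to coinsurance.
Owner's 30% share of $10,150 is $3,045.
So the owner owes $400 + $3,045 = $3,445 before any cap.
Adding $3,445 to the $0 already spent would give $3,445, which exceeds the $2,350 cap; the owner pays just $2,350 − $0 = $2,350.
The plan picks up $10,550 − $2,350 = $8,200.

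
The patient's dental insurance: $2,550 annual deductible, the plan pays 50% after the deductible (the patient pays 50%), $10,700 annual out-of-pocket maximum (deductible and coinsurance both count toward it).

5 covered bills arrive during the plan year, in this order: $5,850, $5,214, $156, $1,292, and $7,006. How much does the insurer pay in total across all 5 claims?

$8,818

Claim 1 — $5,850: $2,550 to deductible, leaving $3,300; patient's 50% is $1,650. Patient owes $4,200 (running OOP $4,200). Insurer: $5,850 − $4,200 = $1,650.
Claim 2 — $5,214: 50% coinsurance on $5,214 = $2,607. Cost to patient: $2,607. OOP to date $6,807. Insurer: $5,214 − $2,607 = $2,607.
Claim 3 — $156: 50% coinsurance on $156 = $78. Patient owes $78 (running OOP $6,885). Plan pays $156 − $78 = $78.
Claim 4 — $1,292: 50% coinsurance on $1,292 = $646. Patient pays $646; OOP now $7,531. Insurer: $1,292 − $646 = $646.
Claim 5 — $7,006: deductible already satisfied, so patient's share is 50% × $7,006 = $3,503. Adding that to $7,531 gives $11,034, past the $10,700 cap; patient pays only $10,700 − $7,531 = $3,169. Plan pays $7,006 − $3,169 = $3,837.
Insurer total: $1,650 + $2,607 + $78 + $646 + $3,837 = $8,818.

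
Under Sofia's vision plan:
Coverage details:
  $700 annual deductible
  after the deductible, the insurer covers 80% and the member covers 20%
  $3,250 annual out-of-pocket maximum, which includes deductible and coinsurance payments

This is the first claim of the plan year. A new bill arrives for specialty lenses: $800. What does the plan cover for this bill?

$80

Deductible not yet touched, so the first $700 of the bill goes to the deductible.
The remaining $100 (= $800 − $700) moves to coinsurance.
20% of $100 = $20 falls to the member.
So the member owes $700 + $20 = $720 before any cap.
Year-to-date out-of-pocket becomes $0 + $720 = $720, still under the $3,250 maximum, so no cap applies.
Insurer pays the balance: $800 − $720 = $80.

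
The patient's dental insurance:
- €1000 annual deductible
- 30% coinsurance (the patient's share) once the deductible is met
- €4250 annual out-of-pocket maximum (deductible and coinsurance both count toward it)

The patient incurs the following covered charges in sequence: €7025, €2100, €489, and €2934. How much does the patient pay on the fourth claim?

€665.80

Claim 1 — €7025: €1000 finishes the deductible; €6025 goes to coinsurance; patient's 30% is €1807.50. Patient pays €2807.50; OOP now €2807.50.
Claim 2 — €2100: deductible already satisfied, so patient's share is 30% × €2100 = €630. Patient owes €630 (running OOP €3437.50).
Claim 3 — €489: 30% coinsurance on €489 = €146.70. Cost to patient: €146.70. OOP to date €3584.20.
Claim 4 — €2934: deductible met; 30% of €2934 = €880.20. Adding that to €3584.20 gives €4464.40, past the €4250 cap; patient pays only €4250 − €3584.20 = €665.80.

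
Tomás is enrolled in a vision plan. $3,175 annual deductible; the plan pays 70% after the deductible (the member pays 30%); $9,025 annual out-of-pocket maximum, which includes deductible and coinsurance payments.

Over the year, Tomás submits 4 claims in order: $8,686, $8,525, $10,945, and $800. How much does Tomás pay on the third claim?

Claim 1 — $8,686: deductible takes $3,175, $5,511 remains; coinsurance $5,511 × 30% = $1,653.30. Member pays $4,828.30; OOP now $4,828.30.
Claim 2 — $8,525: deductible met; 30% of $8,525 = $2,557.50. Cost to member: $2,557.50. OOP to date $7,385.80.
Claim 3 — $10,945: deductible already satisfied, so member's share is 30% × $10,945 = $3,283.50. Adding that to $7,385.80 gives $10,669.30, past the $9,025 cap; member pays only $9,025 − $7,385.80 = $1,639.20.

$1,639.20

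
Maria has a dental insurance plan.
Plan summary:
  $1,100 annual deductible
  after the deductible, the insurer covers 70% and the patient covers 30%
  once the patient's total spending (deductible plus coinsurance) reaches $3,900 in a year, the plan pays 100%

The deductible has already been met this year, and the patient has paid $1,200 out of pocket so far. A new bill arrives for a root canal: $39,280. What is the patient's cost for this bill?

The deductible is already satisfied, so the full bill goes to coinsurance.
30% of $39,280 = $11,784 falls to the patient.
Year-to-date out-of-pocket would reach $1,200 + $11,784 = $12,984, above the $3,900 maximum, so the patient pays only $3,900 − $1,200 = $2,700.

$2,700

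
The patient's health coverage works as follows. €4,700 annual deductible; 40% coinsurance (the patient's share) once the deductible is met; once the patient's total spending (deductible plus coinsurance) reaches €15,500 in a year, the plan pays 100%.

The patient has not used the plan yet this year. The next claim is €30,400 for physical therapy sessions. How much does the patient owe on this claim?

€14,980

The full €4,700 deductible is still open; €4,700 of this bill applies to it.
The remaining €25,700 (= €30,400 − €4,700) moves to coinsurance.
Coinsurance: €25,700 × 40% = €10,280.
That puts the patient's cost at €4,700 + €10,280 = €14,980 before any cap.
Year-to-date out-of-pocket becomes €0 + €14,980 = €14,980, still under the €15,500 maximum, so no cap applies.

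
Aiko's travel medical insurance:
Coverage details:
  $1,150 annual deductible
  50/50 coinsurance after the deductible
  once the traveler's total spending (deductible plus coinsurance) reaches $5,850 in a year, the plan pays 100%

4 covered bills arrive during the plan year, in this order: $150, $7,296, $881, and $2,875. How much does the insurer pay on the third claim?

$440.50

Bill 1, $150: fully absorbed by the deductible. Cost to traveler: $150. OOP to date $150. Plan pays $150 − $150 = $0.
Bill 2, $7,296: $1,000 to deductible, leaving $6,296; coinsurance $6,296 × 50% = $3,148. Traveler owes $4,148 (running OOP $4,298). Plan pays $7,296 − $4,148 = $3,148.
Bill 3, $881: deductible already satisfied, so traveler's share is 50% × $881 = $440.50. Traveler owes $440.50 (running OOP $4,738.50). Plan pays $881 − $440.50 = $440.50.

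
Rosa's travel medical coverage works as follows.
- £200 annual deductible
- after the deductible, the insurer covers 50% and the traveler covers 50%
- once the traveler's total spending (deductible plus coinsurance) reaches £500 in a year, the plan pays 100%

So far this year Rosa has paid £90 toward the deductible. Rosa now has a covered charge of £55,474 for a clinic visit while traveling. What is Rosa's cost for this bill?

£410

Deductible still to meet: £200 − £90 = £110.
That leaves £55,474 − £110 = £55,364 for coinsurance.
Coinsurance: £55,364 × 50% = £27,682.
Traveler responsibility before any cap: £110 + £27,682 = £27,792.
That would bring total out-of-pocket to £27,882, past the £500 cap. The traveler is capped at £500 − £90 = £410 on this claim.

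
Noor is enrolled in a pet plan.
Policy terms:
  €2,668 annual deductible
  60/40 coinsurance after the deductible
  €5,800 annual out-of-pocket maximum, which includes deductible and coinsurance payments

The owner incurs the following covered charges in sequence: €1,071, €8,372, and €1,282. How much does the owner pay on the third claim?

Claim 1 (€1,071): entire amount goes to the deductible. Owner pays €1,071; OOP now €1,071.
Claim 2 (€8,372): €1,597 finishes the deductible; €6,775 goes to coinsurance; owner's 40% is €2,710. Owner pays €4,307; OOP now €5,378.
Claim 3 (€1,282): deductible met; 40% of €1,282 = €512.80. Adding that to €5,378 gives €5,890.80, past the €5,800 cap; owner pays only €5,800 − €5,378 = €422.

€422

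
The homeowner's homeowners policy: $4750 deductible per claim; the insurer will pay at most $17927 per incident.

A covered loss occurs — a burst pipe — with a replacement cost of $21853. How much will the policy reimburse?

Subtract the deductible: $21853 − $4750 = $17103.
$17103 is within the $17927 limit, so the insurer pays $17103.

$17103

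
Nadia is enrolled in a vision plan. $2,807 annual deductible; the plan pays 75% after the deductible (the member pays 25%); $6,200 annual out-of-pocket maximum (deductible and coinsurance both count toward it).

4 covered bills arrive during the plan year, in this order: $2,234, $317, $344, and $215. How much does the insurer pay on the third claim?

$66

Claim 1 — $2,234: all of it applies to the deductible. Member owes $2,234 (running OOP $2,234). Plan pays $2,234 − $2,234 = $0.
Claim 2 — $317: entire amount goes to the deductible. Member owes $317 (running OOP $2,551). Plan pays $317 − $317 = $0.
Claim 3 — $344: deductible takes $256, $88 remains; member's 25% is $22. Cost to member: $278. OOP to date $2,829. Insurer: $344 − $278 = $66.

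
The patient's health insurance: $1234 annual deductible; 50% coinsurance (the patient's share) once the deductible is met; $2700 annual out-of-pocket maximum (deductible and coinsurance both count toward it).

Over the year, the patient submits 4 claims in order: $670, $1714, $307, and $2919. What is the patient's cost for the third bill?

$153.50

Claim 1 ($670): entire amount goes to the deductible. Patient owes $670 (running OOP $670).
Claim 2 ($1714): deductible takes $564, $1150 remains; coinsurance $1150 × 50% = $575. Patient owes $1139 (running OOP $1809).
Claim 3 ($307): 50% coinsurance on $307 = $153.50. Patient pays $153.50; OOP now $1962.50.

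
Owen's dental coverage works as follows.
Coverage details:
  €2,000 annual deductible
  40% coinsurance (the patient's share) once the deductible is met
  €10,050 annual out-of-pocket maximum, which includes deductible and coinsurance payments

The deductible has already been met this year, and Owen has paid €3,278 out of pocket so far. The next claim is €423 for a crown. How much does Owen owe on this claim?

€169.20

The deductible is already satisfied, so the full bill goes to coinsurance.
Coinsurance: €423 × 40% = €169.20.
Year-to-date out-of-pocket becomes €3,278 + €169.20 = €3,447.20, still under the €10,050 maximum, so no cap applies.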